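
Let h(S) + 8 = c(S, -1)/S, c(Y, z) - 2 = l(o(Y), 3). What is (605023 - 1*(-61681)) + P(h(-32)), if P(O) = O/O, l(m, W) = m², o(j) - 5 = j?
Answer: 666705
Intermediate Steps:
o(j) = 5 + j
c(Y, z) = 2 + (5 + Y)²
h(S) = -8 + (2 + (5 + S)²)/S
P(O) = 1
(605023 - 1*(-61681)) + P(h(-32)) = (605023 - 1*(-61681)) + 1 = (605023 + 61681) + 1 = 666704 + 1 = 666705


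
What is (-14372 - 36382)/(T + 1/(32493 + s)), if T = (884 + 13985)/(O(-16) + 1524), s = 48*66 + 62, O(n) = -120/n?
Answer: -5553479789946/1062333637 ≈ -5227.6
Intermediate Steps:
s = 3230 (s = 3168 + 62 = 3230)
T = 29738/3063 (T = (884 + 13985)/(-120/(-16) + 1524) = 14869/(-120*(-1/16) + 1524) = 14869/(15/2 + 1524) = 14869/(3063/2) = 14869*(2/3063) = 29738/3063 ≈ 9.7088)
(-14372 - 36382)/(T + 1/(32493 + s)) = (-14372 - 36382)/(29738/3063 + 1/(32493 + 3230)) = -50754/(29738/3063 + 1/35723) = -50754/1062333637/109419549 = -50754*109419549/1062333637 = -5553479789946/1062333637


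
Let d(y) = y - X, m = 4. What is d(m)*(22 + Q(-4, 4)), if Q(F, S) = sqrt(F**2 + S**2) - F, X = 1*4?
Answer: 0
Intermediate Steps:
X = 4
d(y) = -4 + y (d(y) = y - 1*4 = y - 4 = -4 + y)
d(m)*(22 + Q(-4, 4)) = (-4 + 4)*(22 + (sqrt((-4)**2 + 4**2) - 1*(-4))) = 0*(22 + (sqrt(16 + 16) + 4)) = 0*(22 + (sqrt(32) + 4)) = 0*(22 + (4*sqrt(2) + 4)) = 0*(22 + (4 + 4*sqrt(2))) = 0*(26 + 4*sqrt(2)) = 0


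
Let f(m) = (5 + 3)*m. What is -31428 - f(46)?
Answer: -31796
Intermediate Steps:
f(m) = 8*m
-31428 - f(46) = -31428 - 8*46 = -31428 - 1*368 = -31428 - 368 = -31796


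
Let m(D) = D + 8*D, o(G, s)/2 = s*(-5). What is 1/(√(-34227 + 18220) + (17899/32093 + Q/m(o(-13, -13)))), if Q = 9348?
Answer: 334755144653865/629763516997805176 - 39164253678225*I*√16007/629763516997805176 ≈ 0.00053156 - 0.0078681*I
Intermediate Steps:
o(G, s) = -10*s (o(G, s) = 2*(s*(-5)) = 2*(-5*s) = -10*s)
m(D) = 9*D
1/(√(-34227 + 18220) + (17899/32093 + Q/m(o(-13, -13)))) = 1/(√(-34227 + 18220) + (17899/32093 + 9348/((9*(-10*(-13)))))) = 1/(√(-16007) + (17899*(1/32093) + 9348/((9*130)))) = 1/(I*√16007 + (17899/32093 + 9348/1170)) = 1/(I*√16007 + (17899/32093 + 9348*(1/1170))) = 1/(I*√16007 + (17899/32093 + 1558/195)) = 1/(I*√16007 + 53491199/6258135) = 1/(53491199/6258135 + I*√16007)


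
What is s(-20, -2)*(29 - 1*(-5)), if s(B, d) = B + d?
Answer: -748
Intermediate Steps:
s(-20, -2)*(29 - 1*(-5)) = (-20 - 2)*(29 - 1*(-5)) = -22*(29 + 5) = -22*34 = -748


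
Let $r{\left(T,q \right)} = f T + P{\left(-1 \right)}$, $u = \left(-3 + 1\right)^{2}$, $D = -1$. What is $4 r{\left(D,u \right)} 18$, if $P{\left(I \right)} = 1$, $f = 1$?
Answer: $0$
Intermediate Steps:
$u = 4$ ($u = \left(-2\right)^{2} = 4$)
$r{\left(T,q \right)} = 1 + T$ ($r{\left(T,q \right)} = 1 T + 1 = T + 1 = 1 + T$)
$4 r{\left(D,u \right)} 18 = 4 \left(1 - 1\right) 18 = 4 \cdot 0 \cdot 18 = 0 \cdot 18 = 0$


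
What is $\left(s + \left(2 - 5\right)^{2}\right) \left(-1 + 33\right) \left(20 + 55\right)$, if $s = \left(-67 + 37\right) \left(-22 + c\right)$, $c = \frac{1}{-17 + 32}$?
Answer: $1600800$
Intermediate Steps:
$c = \frac{1}{15} \approx 0.066667$
$s = 658$ ($s = \left(-67 + 37\right) \left(-22 + \frac{1}{15}\right) = \left(-30\right) \left(- \frac{329}{15}\right) = 658$)
$\left(s + \left(2 - 5\right)^{2}\right) \left(-1 + 33\right) \left(20 + 55\right) = \left(658 + \left(2 - 5\right)^{2}\right) \left(-1 + 33\right) \left(20 + 55\right) = \left(658 + \left(-3\right)^{2}\right) 32 \cdot 75 = \left(658 + 9\right) 2400 = 667 \cdot 2400 = 1600800$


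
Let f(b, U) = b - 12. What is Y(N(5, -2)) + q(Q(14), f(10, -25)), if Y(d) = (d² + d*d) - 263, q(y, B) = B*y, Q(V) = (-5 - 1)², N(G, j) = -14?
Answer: 57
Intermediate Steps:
Q(V) = 36 (Q(V) = (-6)² = 36)
f(b, U) = -12 + b
Y(d) = -263 + 2*d² (Y(d) = (d² + d²) - 263 = 2*d² - 263 = -263 + 2*d²)
Y(N(5, -2)) + q(Q(14), f(10, -25)) = (-263 + 2*(-14)²) + (-12 + 10)*36 = (-263 + 2*196) - 2*36 = (-263 + 392) - 72 = 129 - 72 = 57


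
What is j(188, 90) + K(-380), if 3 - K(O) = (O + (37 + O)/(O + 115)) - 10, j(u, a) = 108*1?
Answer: 132422/265 ≈ 499.71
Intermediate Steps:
j(u, a) = 108
K(O) = 13 - O - (37 + O)/(115 + O) (K(O) = 3 - ((O + (37 + O)/(O + 115)) - 10) = 3 - ((O + (37 + O)/(115 + O)) - 10) = 3 - (-10 + O + (37 + O)/(115 + O)) = 3 + (10 - O - (37 + O)/(115 + O)) = 13 - O - (37 + O)/(115 + O))
j(188, 90) + K(-380) = 108 + (1458 - 1*(-380)² - 103*(-380))/(115 - 380) = 108 + (1458 - 1*144400 + 39140)/(-265) = 108 - (1458 - 144400 + 39140)/265 = 108 - 1/265*(-103802) = 108 + 103802/265 = 132422/265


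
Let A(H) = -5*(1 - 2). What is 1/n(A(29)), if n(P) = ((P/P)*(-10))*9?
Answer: -1/90 ≈ -0.011111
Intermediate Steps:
A(H) = 5 (A(H) = -5*(-1) = 5)
n(P) = -90 (n(P) = (1*(-10))*9 = -10*9 = -90)
1/n(A(29)) = 1/(-90) = -1/90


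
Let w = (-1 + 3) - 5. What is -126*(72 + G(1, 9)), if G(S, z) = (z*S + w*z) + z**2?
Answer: -17010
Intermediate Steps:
w = -3 (w = 2 - 5 = -3)
G(S, z) = z**2 - 3*z + S*z (G(S, z) = (z*S - 3*z) + z**2 = (S*z - 3*z) + z**2 = (-3*z + S*z) + z**2 = z**2 - 3*z + S*z)
-126*(72 + G(1, 9)) = -126*(72 + 9*(-3 + 1 + 9)) = -126*(72 + 9*7) = -126*(72 + 63) = -126*135 = -17010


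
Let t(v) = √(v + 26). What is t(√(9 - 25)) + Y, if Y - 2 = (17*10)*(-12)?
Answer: -2038 + √(26 + 4*I) ≈ -2032.9 + 0.39108*I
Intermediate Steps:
Y = -2038 (Y = 2 + (17*10)*(-12) = 2 + 170*(-12) = 2 - 2040 = -2038)
t(v) = √(26 + v)
t(√(9 - 25)) + Y = √(26 + √(9 - 25)) - 2038 = √(26 + √(-16)) - 2038 = √(26 + 4*I) - 2038 = -2038 + √(26 + 4*I)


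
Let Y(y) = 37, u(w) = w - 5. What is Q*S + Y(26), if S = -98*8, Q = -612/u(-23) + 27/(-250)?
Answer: -2126791/125 ≈ -17014.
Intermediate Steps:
u(w) = -5 + w
Q = 38061/1750 (Q = -612/(-5 - 23) + 27/(-250) = -612/(-28) + 27*(-1/250) = -612*(-1/28) - 27/250 = 153/7 - 27/250 = 38061/1750 ≈ 21.749)
S = -784
Q*S + Y(26) = (38061/1750)*(-784) + 37 = -2131416/125 + 37 = -2126791/125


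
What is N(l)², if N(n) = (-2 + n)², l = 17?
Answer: 50625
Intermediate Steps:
N(l)² = ((-2 + 17)²)² = (15²)² = 225² = 50625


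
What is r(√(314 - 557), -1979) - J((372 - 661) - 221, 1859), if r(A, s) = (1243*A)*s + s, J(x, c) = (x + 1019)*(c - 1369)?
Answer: -251389 - 22139073*I*√3 ≈ -2.5139e+5 - 3.8346e+7*I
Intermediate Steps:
J(x, c) = (-1369 + c)*(1019 + x) (J(x, c) = (1019 + x)*(-1369 + c) = (-1369 + c)*(1019 + x))
r(A, s) = s + 1243*A*s (r(A, s) = 1243*A*s + s = s + 1243*A*s)
r(√(314 - 557), -1979) - J((372 - 661) - 221, 1859) = -1979*(1 + 1243*√(314 - 557)) - (-1395011 - 1369*((372 - 661) - 221) + 1019*1859 + 1859*((372 - 661) - 221)) = -1979*(1 + 1243*√(-243)) - (-1395011 - 1369*(-289 - 221) + 1894321 + 1859*(-289 - 221)) = -1979*(1 + 1243*(9*I*√3)) - (-1395011 - 1369*(-510) + 1894321 + 1859*(-510)) = -1979*(1 + 11187*I*√3) - (-1395011 + 698190 + 1894321 - 948090) = (-1979 - 22139073*I*√3) - 1*249410 = (-1979 - 22139073*I*√3) - 249410 = -251389 - 22139073*I*√3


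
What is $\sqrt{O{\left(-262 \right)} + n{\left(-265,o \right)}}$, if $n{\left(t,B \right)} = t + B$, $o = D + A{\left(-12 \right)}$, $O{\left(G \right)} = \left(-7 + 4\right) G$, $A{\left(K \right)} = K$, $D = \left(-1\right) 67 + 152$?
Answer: $3 \sqrt{66} \approx 24.372$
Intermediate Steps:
$D = 85$ ($D = -67 + 152 = 85$)
$O{\left(G \right)} = - 3 G$
$o = 73$ ($o = 85 - 12 = 73$)
$n{\left(t,B \right)} = B + t$
$\sqrt{O{\left(-262 \right)} + n{\left(-265,o \right)}} = \sqrt{\left(-3\right) \left(-262\right) + \left(73 - 265\right)} = \sqrt{786 - 192} = \sqrt{594} = 3 \sqrt{66}$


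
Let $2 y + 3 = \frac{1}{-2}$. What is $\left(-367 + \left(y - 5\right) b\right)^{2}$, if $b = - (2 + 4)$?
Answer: $\frac{426409}{4} \approx 1.066 \cdot 10^{5}$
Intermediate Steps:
$b = -6$ ($b = \left(-1\right) 6 = -6$)
$y = - \frac{7}{4}$ ($y = - \frac{3}{2} + \frac{1}{2 \left(-2\right)} = - \frac{3}{2} + \frac{1}{2} \left(- \frac{1}{2}\right) = - \frac{3}{2} - \frac{1}{4} = - \frac{7}{4} \approx -1.75$)
$\left(-367 + \left(y - 5\right) b\right)^{2} = \left(-367 + \left(- \frac{7}{4} - 5\right) \left(-6\right)\right)^{2} = \left(-367 - - \frac{81}{2}\right)^{2} = \left(-367 + \frac{81}{2}\right)^{2} = \left(- \frac{653}{2}\right)^{2} = \frac{426409}{4}$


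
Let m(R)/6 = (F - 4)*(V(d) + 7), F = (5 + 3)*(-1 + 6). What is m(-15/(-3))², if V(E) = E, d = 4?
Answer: 5645376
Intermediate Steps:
F = 40 (F = 8*5 = 40)
m(R) = 2376 (m(R) = 6*((40 - 4)*(4 + 7)) = 6*(36*11) = 6*396 = 2376)
m(-15/(-3))² = 2376² = 5645376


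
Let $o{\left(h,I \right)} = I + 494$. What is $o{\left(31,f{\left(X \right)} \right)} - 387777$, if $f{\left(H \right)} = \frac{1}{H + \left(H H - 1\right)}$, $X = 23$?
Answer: $- \frac{213392932}{551} \approx -3.8728 \cdot 10^{5}$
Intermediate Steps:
$f{\left(H \right)} = \frac{1}{-1 + H + H^{2}}$ ($f{\left(H \right)} = \frac{1}{H + \left(H^{2} - 1\right)} = \frac{1}{H + \left(-1 + H^{2}\right)} = \frac{1}{-1 + H + H^{2}}$)
$o{\left(h,I \right)} = 494 + I$
$o{\left(31,f{\left(X \right)} \right)} - 387777 = \left(494 + \frac{1}{-1 + 23 + 23^{2}}\right) - 387777 = \left(494 + \frac{1}{-1 + 23 + 529}\right) - 387777 = \left(494 + \frac{1}{551}\right) - 387777 = \frac{272195}{551} - 387777 = - \frac{213392932}{551}$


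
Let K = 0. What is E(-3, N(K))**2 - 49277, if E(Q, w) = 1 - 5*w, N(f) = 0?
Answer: -49276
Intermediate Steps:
E(-3, N(K))**2 - 49277 = (1 - 5*0)**2 - 49277 = (1 + 0)**2 - 49277 = 1**2 - 49277 = 1 - 49277 = -49276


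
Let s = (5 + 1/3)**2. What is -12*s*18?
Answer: -6144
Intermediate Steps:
s = 256/9 (s = (5 + 1*(1/3))**2 = (5 + 1/3)**2 = (16/3)**2 = 256/9 ≈ 28.444)
-12*s*18 = -12*256/9*18 = -1024/3*18 = -6144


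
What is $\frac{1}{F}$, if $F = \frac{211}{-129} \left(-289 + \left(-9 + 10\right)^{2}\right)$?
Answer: $\frac{43}{20256} \approx 0.0021228$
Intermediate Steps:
$F = \frac{20256}{43}$ ($F = 211 \left(- \frac{1}{129}\right) \left(-289 + 1^{2}\right) = - \frac{211 \left(-289 + 1\right)}{129} = \left(- \frac{211}{129}\right) \left(-288\right) = \frac{20256}{43} \approx 471.07$)
$\frac{1}{F} = \frac{1}{\frac{20256}{43}} = \frac{43}{20256}$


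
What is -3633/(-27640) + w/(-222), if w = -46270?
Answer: 639854663/3068040 ≈ 208.55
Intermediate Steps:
-3633/(-27640) + w/(-222) = -3633/(-27640) - 46270/(-222) = -3633*(-1/27640) - 46270*(-1/222) = 3633/27640 + 23135/111 = 639854663/3068040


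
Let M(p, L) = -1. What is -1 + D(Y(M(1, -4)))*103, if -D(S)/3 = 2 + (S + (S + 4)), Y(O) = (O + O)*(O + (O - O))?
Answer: -3091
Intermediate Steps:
Y(O) = 2*O² (Y(O) = (2*O)*(O + 0) = (2*O)*O = 2*O²)
D(S) = -18 - 6*S (D(S) = -3*(2 + (S + (S + 4))) = -3*(2 + (S + (4 + S))) = -3*(2 + (4 + 2*S)) = -3*(6 + 2*S) = -18 - 6*S)
-1 + D(Y(M(1, -4)))*103 = -1 + (-18 - 12*(-1)²)*103 = -1 + (-18 - 12)*103 = -1 - 30*103 = -1 - 3090 = -3091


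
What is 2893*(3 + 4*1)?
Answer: 20251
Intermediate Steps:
2893*(3 + 4*1) = 2893*(3 + 4) = 2893*7 = 20251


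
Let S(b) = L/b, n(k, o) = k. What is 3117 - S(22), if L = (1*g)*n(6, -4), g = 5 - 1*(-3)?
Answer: 34263/11 ≈ 3114.8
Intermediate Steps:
g = 8 (g = 5 + 3 = 8)
L = 48 (L = (1*8)*6 = 8*6 = 48)
S(b) = 48/b
3117 - S(22) = 3117 - 48/22 = 3117 - 1*24/11 = 3117 - 24/11 = 34263/11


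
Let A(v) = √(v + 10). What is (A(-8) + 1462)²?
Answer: (1462 + √2)² ≈ 2.1416e+6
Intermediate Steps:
A(v) = √(10 + v)
(A(-8) + 1462)² = (√(10 - 8) + 1462)² = (√2 + 1462)² = (1462 + √2)²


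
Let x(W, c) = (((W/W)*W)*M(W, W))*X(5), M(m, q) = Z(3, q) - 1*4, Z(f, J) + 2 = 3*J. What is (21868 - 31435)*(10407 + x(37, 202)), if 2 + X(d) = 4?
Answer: -173899359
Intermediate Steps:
Z(f, J) = -2 + 3*J
M(m, q) = -6 + 3*q (M(m, q) = (-2 + 3*q) - 1*4 = (-2 + 3*q) - 4 = -6 + 3*q)
X(d) = 2 (X(d) = -2 + 4 = 2)
x(W, c) = 2*W*(-6 + 3*W) (x(W, c) = (((W/W)*W)*(-6 + 3*W))*2 = ((1*W)*(-6 + 3*W))*2 = (W*(-6 + 3*W))*2 = 2*W*(-6 + 3*W))
(21868 - 31435)*(10407 + x(37, 202)) = (21868 - 31435)*(10407 + 6*37*(-2 + 37)) = -9567*(10407 + 6*37*35) = -9567*(10407 + 7770) = -9567*18177 = -173899359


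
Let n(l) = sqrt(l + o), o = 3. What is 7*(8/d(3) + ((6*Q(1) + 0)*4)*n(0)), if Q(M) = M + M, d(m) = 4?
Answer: 14 + 336*sqrt(3) ≈ 595.97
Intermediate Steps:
Q(M) = 2*M
n(l) = sqrt(3 + l) (n(l) = sqrt(l + 3) = sqrt(3 + l))
7*(8/d(3) + ((6*Q(1) + 0)*4)*n(0)) = 7*(8/4 + ((6*(2*1) + 0)*4)*sqrt(3 + 0)) = 7*(8*(1/4) + ((6*2 + 0)*4)*sqrt(3)) = 7*(2 + ((12 + 0)*4)*sqrt(3)) = 7*(2 + (12*4)*sqrt(3)) = 7*(2 + 48*sqrt(3)) = 14 + 336*sqrt(3)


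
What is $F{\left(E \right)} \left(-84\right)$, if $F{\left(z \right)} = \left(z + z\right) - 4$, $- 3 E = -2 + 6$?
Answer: $560$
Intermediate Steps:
$E = - \frac{4}{3}$ ($E = - \frac{-2 + 6}{3} = \left(- \frac{1}{3}\right) 4 = - \frac{4}{3} \approx -1.3333$)
$F{\left(z \right)} = -4 + 2 z$ ($F{\left(z \right)} = 2 z - 4 = -4 + 2 z$)
$F{\left(E \right)} \left(-84\right) = \left(-4 + 2 \left(- \frac{4}{3}\right)\right) \left(-84\right) = \left(-4 - \frac{8}{3}\right) \left(-84\right) = \left(- \frac{20}{3}\right) \left(-84\right) = 560$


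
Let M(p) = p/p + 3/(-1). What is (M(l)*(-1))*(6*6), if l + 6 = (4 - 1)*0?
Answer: 72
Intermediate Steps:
l = -6 (l = -6 + (4 - 1)*0 = -6 + 3*0 = -6 + 0 = -6)
M(p) = -2 (M(p) = 1 + 3*(-1) = 1 - 3 = -2)
(M(l)*(-1))*(6*6) = (-2*(-1))*(6*6) = 2*36 = 72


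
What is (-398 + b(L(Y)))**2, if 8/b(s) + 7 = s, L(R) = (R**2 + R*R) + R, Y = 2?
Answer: 1406596/9 ≈ 1.5629e+5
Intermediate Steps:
L(R) = R + 2*R**2 (L(R) = (R**2 + R**2) + R = 2*R**2 + R = R + 2*R**2)
b(s) = 8/(-7 + s)
(-398 + b(L(Y)))**2 = (-398 + 8/(-7 + 2*(1 + 2*2)))**2 = (-398 + 8/(-7 + 2*(1 + 4)))**2 = (-398 + 8/(-7 + 2*5))**2 = (-398 + 8/(-7 + 10))**2 = (-398 + 8/3)**2 = (-1186/3)**2 = 1406596/9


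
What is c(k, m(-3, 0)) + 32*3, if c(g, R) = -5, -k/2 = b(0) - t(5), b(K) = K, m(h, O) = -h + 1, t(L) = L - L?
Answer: 91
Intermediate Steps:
t(L) = 0
m(h, O) = 1 - h
k = 0 (k = -2*(0 - 1*0) = -2*(0 + 0) = -2*0 = 0)
c(k, m(-3, 0)) + 32*3 = -5 + 32*3 = -5 + 96 = 91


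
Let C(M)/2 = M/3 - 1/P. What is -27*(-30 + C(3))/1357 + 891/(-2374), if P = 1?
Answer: 713853/3221518 ≈ 0.22159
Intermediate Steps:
C(M) = -2 + 2*M/3 (C(M) = 2*(M/3 - 1/1) = 2*(M*(⅓) - 1*1) = 2*(M/3 - 1) = 2*(-1 + M/3) = -2 + 2*M/3)
-27*(-30 + C(3))/1357 + 891/(-2374) = -27*(-30 + (-2 + (⅔)*3))/1357 + 891/(-2374) = -27*(-30 + (-2 + 2))*(1/1357) + 891*(-1/2374) = -27*(-30 + 0)*(1/1357) - 891/2374 = -27*(-30)*(1/1357) - 891/2374 = 810*(1/1357) - 891/2374 = 810/1357 - 891/2374 = 713853/3221518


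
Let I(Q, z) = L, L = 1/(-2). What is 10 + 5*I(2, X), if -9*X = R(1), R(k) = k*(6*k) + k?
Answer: 15/2 ≈ 7.5000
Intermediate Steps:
R(k) = k + 6*k**2 (R(k) = 6*k**2 + k = k + 6*k**2)
X = -7/9 (X = -(1 + 6*1)/9 = -(1 + 6)/9 = -7/9 ≈ -0.77778)
L = -1/2 ≈ -0.50000
I(Q, z) = -1/2
10 + 5*I(2, X) = 10 + 5*(-1/2) = 10 - 5/2 = 15/2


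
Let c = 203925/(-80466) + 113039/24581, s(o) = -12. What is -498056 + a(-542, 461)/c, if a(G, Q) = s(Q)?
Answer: -677881344233632/1361038583 ≈ -4.9806e+5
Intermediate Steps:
c = 1361038583/659311582 (c = 203925*(-1/80466) + 113039*(1/24581) = -67975/26822 + 113039/24581 = 1361038583/659311582 ≈ 2.0643)
a(G, Q) = -12
-498056 + a(-542, 461)/c = -498056 - 12/1361038583/659311582 = -498056 - 12*659311582/1361038583 = -498056 - 7911738984/1361038583 = -677881344233632/1361038583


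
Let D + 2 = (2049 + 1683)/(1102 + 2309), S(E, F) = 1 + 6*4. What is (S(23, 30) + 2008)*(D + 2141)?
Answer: 4946872471/1137 ≈ 4.3508e+6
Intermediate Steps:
S(E, F) = 25 (S(E, F) = 1 + 24 = 25)
D = -1030/1137 (D = -2 + (2049 + 1683)/(1102 + 2309) = -2 + 3732/3411 = -2 + 3732*(1/3411) = -2 + 1244/1137 = -1030/1137 ≈ -0.90589)
(S(23, 30) + 2008)*(D + 2141) = (25 + 2008)*(-1030/1137 + 2141) = 2033*(2433287/1137) = 4946872471/1137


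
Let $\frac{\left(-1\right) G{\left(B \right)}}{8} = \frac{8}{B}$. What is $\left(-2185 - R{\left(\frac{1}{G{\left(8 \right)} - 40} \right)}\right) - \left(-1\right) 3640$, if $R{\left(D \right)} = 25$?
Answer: $1430$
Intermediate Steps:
$G{\left(B \right)} = - \frac{64}{B}$ ($G{\left(B \right)} = - 8 \frac{8}{B} = - \frac{64}{B}$)
$\left(-2185 - R{\left(\frac{1}{G{\left(8 \right)} - 40} \right)}\right) - \left(-1\right) 3640 = \left(-2185 - 25\right) - \left(-1\right) 3640 = \left(-2185 - 25\right) - -3640 = -2210 + 3640 = 1430$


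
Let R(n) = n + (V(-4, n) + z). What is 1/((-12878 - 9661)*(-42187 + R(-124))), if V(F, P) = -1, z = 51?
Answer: 1/952520679 ≈ 1.0498e-9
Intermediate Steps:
R(n) = 50 + n (R(n) = n + (-1 + 51) = n + 50 = 50 + n)
1/((-12878 - 9661)*(-42187 + R(-124))) = 1/((-12878 - 9661)*(-42187 + (50 - 124))) = 1/(-22539*(-42187 - 74)) = 1/(-22539*(-42261)) = 1/952520679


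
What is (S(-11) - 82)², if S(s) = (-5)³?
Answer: 42849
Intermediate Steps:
S(s) = -125
(S(-11) - 82)² = (-125 - 82)² = (-207)² = 42849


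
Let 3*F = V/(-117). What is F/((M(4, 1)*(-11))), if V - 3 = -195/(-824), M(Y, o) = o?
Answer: 889/1060488 ≈ 0.00083829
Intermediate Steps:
V = 2667/824 (V = 3 - 195/(-824) = 3 - 195*(-1/824) = 3 + 195/824 = 2667/824 ≈ 3.2366)
F = -889/96408 (F = ((2667/824)/(-117))/3 = ((2667/824)*(-1/117))/3 = (⅓)*(-889/32136) = -889/96408 ≈ -0.0092212)
F/((M(4, 1)*(-11))) = -889/(96408*(1*(-11))) = -889/96408/(-11) = -889/96408*(-1/11) = 889/1060488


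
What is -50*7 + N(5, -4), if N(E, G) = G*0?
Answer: -350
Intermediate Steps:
N(E, G) = 0
-50*7 + N(5, -4) = -50*7 + 0 = -350 + 0 = -350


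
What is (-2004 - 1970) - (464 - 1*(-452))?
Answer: -4890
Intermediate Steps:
(-2004 - 1970) - (464 - 1*(-452)) = -3974 - (464 + 452) = -3974 - 1*916 = -3974 - 916 = -4890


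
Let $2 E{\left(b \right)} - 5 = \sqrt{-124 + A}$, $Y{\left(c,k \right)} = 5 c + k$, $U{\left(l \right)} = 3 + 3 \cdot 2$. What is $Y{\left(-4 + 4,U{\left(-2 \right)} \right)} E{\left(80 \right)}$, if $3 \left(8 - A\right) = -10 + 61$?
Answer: $\frac{45}{2} + \frac{9 i \sqrt{133}}{2} \approx 22.5 + 51.897 i$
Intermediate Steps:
$A = -9$ ($A = 8 - \frac{-10 + 61}{3} = 8 - 17 = -9$)
$U{\left(l \right)} = 9$ ($U{\left(l \right)} = 3 + 6 = 9$)
$Y{\left(c,k \right)} = k + 5 c$
$E{\left(b \right)} = \frac{5}{2} + \frac{i \sqrt{133}}{2}$ ($E{\left(b \right)} = \frac{5}{2} + \frac{\sqrt{-124 - 9}}{2} = \frac{5}{2} + \frac{\sqrt{-133}}{2} = \frac{5}{2} + \frac{i \sqrt{133}}{2}$)
$Y{\left(-4 + 4,U{\left(-2 \right)} \right)} E{\left(80 \right)} = \left(9 + 5 \left(-4 + 4\right)\right) \left(\frac{5}{2} + \frac{i \sqrt{133}}{2}\right) = \left(9 + 5 \cdot 0\right) \left(\frac{5}{2} + \frac{i \sqrt{133}}{2}\right) = \left(9 + 0\right) \left(\frac{5}{2} + \frac{i \sqrt{133}}{2}\right) = 9 \left(\frac{5}{2} + \frac{i \sqrt{133}}{2}\right) = \frac{45}{2} + \frac{9 i \sqrt{133}}{2}$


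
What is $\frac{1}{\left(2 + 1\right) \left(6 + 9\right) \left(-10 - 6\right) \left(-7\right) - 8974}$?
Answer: $- \frac{1}{3934} \approx -0.00025419$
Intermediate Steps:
$\frac{1}{\left(2 + 1\right) \left(6 + 9\right) \left(-10 - 6\right) \left(-7\right) - 8974} = \frac{1}{3 \cdot 15 \left(-16\right) \left(-7\right) - 8974} = \frac{1}{45 \left(-16\right) \left(-7\right) - 8974} = \frac{1}{\left(-720\right) \left(-7\right) - 8974} = \frac{1}{5040 - 8974} = \frac{1}{-3934} = - \frac{1}{3934}$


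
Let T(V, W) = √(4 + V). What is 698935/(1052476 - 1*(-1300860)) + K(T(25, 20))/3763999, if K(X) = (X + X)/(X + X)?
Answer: 2630792994401/8857954350664 ≈ 0.29700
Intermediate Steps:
K(X) = 1 (K(X) = (2*X)/((2*X)) = (2*X)*(1/(2*X)) = 1)
698935/(1052476 - 1*(-1300860)) + K(T(25, 20))/3763999 = 698935/(1052476 - 1*(-1300860)) + 1/3763999 = 698935/(1052476 + 1300860) + 1*(1/3763999) = 698935/2353336 + 1/3763999 = 2630792994401/8857954350664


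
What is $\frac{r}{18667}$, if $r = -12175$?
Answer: $- \frac{12175}{18667} \approx -0.65222$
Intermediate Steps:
$\frac{r}{18667} = - \frac{12175}{18667}$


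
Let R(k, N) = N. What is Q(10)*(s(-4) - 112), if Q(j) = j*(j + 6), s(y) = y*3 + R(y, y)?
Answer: -20480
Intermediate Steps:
s(y) = 4*y (s(y) = y*3 + y = 3*y + y = 4*y)
Q(j) = j*(6 + j)
Q(10)*(s(-4) - 112) = (10*(6 + 10))*(4*(-4) - 112) = (10*16)*(-16 - 112) = 160*(-128) = -20480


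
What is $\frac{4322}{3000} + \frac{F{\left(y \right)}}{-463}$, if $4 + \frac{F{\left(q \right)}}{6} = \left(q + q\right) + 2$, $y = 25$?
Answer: $\frac{568543}{694500} \approx 0.81864$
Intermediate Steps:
$F{\left(q \right)} = -12 + 12 q$ ($F{\left(q \right)} = -24 + 6 \left(\left(q + q\right) + 2\right) = -24 + 6 \left(2 q + 2\right) = -24 + 6 \left(2 + 2 q\right) = -24 + \left(12 + 12 q\right) = -12 + 12 q$)
$\frac{4322}{3000} + \frac{F{\left(y \right)}}{-463} = \frac{4322}{3000} + \frac{-12 + 12 \cdot 25}{-463} = 4322 \cdot \frac{1}{3000} + \left(-12 + 300\right) \left(- \frac{1}{463}\right) = \frac{2161}{1500} + 288 \left(- \frac{1}{463}\right) = \frac{2161}{1500} - \frac{288}{463} = \frac{568543}{694500}$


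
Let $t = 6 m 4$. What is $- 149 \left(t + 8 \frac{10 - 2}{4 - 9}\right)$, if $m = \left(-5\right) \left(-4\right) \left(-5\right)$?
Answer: $\frac{1797536}{5} \approx 3.5951 \cdot 10^{5}$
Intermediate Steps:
$m = -100$ ($m = 20 \left(-5\right) = -100$)
$t = -2400$ ($t = 6 \left(-100\right) 4 = \left(-600\right) 4 = -2400$)
$- 149 \left(t + 8 \frac{10 - 2}{4 - 9}\right) = - 149 \left(-2400 + 8 \frac{10 - 2}{4 - 9}\right) = - 149 \left(-2400 + 8 \frac{8}{-5}\right) = - 149 \left(-2400 + 8 \cdot 8 \left(- \frac{1}{5}\right)\right) = - 149 \left(-2400 + 8 \left(- \frac{8}{5}\right)\right) = - 149 \left(-2400 - \frac{64}{5}\right) = \left(-149\right) \left(- \frac{12064}{5}\right) = \frac{1797536}{5}$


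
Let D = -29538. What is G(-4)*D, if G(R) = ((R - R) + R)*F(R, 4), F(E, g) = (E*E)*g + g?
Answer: 8034336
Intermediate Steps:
F(E, g) = g + g*E² (F(E, g) = E²*g + g = g*E² + g = g + g*E²)
G(R) = R*(4 + 4*R²) (G(R) = ((R - R) + R)*(4*(1 + R²)) = (0 + R)*(4 + 4*R²) = R*(4 + 4*R²))
G(-4)*D = (4*(-4)*(1 + (-4)²))*(-29538) = (4*(-4)*(1 + 16))*(-29538) = (4*(-4)*17)*(-29538) = -272*(-29538) = 8034336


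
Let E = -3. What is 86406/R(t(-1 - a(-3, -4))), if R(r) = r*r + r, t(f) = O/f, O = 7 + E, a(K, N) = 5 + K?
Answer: 388827/2 ≈ 1.9441e+5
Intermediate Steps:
O = 4 (O = 7 - 3 = 4)
t(f) = 4/f
R(r) = r + r**2 (R(r) = r**2 + r = r + r**2)
86406/R(t(-1 - a(-3, -4))) = 86406/(((4/(-1 - (5 - 3)))*(1 + 4/(-1 - (5 - 3))))) = 86406/(((4/(-1 - 1*2))*(1 + 4/(-1 - 1*2)))) = 86406/(((4/(-1 - 2))*(1 + 4/(-1 - 2)))) = 86406/(((4/(-3))*(1 + 4/(-3)))) = 86406/(((4*(-1/3))*(1 + 4*(-1/3)))) = 86406/((-4*(1 - 4/3)/3)) = 86406/((-4/3*(-1/3))) = 86406/(4/9) = 86406*(9/4) = 388827/2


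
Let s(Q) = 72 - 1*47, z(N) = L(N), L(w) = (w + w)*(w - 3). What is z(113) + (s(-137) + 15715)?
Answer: 40600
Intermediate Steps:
L(w) = 2*w*(-3 + w) (L(w) = (2*w)*(-3 + w) = 2*w*(-3 + w))
z(N) = 2*N*(-3 + N)
s(Q) = 25 (s(Q) = 72 - 47 = 25)
z(113) + (s(-137) + 15715) = 2*113*(-3 + 113) + (25 + 15715) = 2*113*110 + 15740 = 24860 + 15740 = 40600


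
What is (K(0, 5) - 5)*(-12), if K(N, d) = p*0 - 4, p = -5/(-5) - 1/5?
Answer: 108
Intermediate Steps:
p = 4/5 (p = -5*(-1/5) - 1*1/5 = 1 - 1/5 = 4/5 ≈ 0.80000)
K(N, d) = -4 (K(N, d) = (4/5)*0 - 4 = 0 - 4 = -4)
(K(0, 5) - 5)*(-12) = (-4 - 5)*(-12) = -9*(-12) = 108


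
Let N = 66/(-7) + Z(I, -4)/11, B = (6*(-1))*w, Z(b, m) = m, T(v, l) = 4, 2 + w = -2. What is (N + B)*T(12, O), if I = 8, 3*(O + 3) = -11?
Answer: 4376/77 ≈ 56.831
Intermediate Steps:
O = -20/3 (O = -3 + (⅓)*(-11) = -3 - 11/3 = -20/3 ≈ -6.6667)
w = -4 (w = -2 - 2 = -4)
B = 24 (B = (6*(-1))*(-4) = -6*(-4) = 24)
N = -754/77 (N = 66/(-7) - 4/11 = 66*(-⅐) - 4*1/11 = -66/7 - 4/11 = -754/77 ≈ -9.7922)
(N + B)*T(12, O) = (-754/77 + 24)*4 = (1094/77)*4 = 4376/77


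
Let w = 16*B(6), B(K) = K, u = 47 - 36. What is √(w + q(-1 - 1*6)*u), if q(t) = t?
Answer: √19 ≈ 4.3589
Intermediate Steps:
u = 11
w = 96 (w = 16*6 = 96)
√(w + q(-1 - 1*6)*u) = √(96 + (-1 - 1*6)*11) = √(96 + (-1 - 6)*11) = √(96 - 7*11) = √(96 - 77) = √19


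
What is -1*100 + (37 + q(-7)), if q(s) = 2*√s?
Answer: -63 + 2*I*√7 ≈ -63.0 + 5.2915*I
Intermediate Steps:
-1*100 + (37 + q(-7)) = -1*100 + (37 + 2*√(-7)) = -100 + (37 + 2*(I*√7)) = -100 + (37 + 2*I*√7) = -63 + 2*I*√7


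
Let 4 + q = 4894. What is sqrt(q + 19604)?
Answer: sqrt(24494) ≈ 156.51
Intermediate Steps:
q = 4890 (q = -4 + 4894 = 4890)
sqrt(q + 19604) = sqrt(4890 + 19604) = sqrt(24494)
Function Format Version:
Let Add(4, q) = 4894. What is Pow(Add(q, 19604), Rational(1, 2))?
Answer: Pow(24494, Rational(1, 2)) ≈ 156.51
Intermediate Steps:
q = 4890 (q = Add(-4, 4894) = 4890)
Pow(Add(q, 19604), Rational(1, 2)) = Pow(Add(4890, 19604), Rational(1, 2)) = Pow(24494, Rational(1, 2))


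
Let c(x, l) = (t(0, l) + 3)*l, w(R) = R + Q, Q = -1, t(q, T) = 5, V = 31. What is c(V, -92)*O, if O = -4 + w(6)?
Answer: -736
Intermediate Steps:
w(R) = -1 + R (w(R) = R - 1 = -1 + R)
c(x, l) = 8*l (c(x, l) = (5 + 3)*l = 8*l)
O = 1 (O = -4 + (-1 + 6) = -4 + 5 = 1)
c(V, -92)*O = (8*(-92))*1 = -736*1 = -736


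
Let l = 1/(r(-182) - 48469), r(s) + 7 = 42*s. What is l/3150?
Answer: -1/176778000 ≈ -5.6568e-9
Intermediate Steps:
r(s) = -7 + 42*s
l = -1/56120 (l = 1/((-7 + 42*(-182)) - 48469) = 1/((-7 - 7644) - 48469) = 1/(-7651 - 48469) = 1/(-56120) = -1/56120 ≈ -1.7819e-5)
l/3150 = -1/56120/3150 = -1/56120*1/3150 = -1/176778000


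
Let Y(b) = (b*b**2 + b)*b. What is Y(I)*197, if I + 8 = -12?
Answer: 31598800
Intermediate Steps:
I = -20 (I = -8 - 12 = -20)
Y(b) = b*(b + b**3) (Y(b) = (b**3 + b)*b = (b + b**3)*b = b*(b + b**3))
Y(I)*197 = ((-20)**2 + (-20)**4)*197 = (400 + 160000)*197 = 160400*197 = 31598800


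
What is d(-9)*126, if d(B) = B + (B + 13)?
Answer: -630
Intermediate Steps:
d(B) = 13 + 2*B (d(B) = B + (13 + B) = 13 + 2*B)
d(-9)*126 = (13 + 2*(-9))*126 = (13 - 18)*126 = -5*126 = -630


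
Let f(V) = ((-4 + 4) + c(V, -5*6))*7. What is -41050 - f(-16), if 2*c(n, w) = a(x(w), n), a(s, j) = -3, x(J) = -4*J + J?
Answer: -82079/2 ≈ -41040.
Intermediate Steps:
x(J) = -3*J
c(n, w) = -3/2 (c(n, w) = (½)*(-3) = -3/2)
f(V) = -21/2 (f(V) = ((-4 + 4) - 3/2)*7 = (0 - 3/2)*7 = -3/2*7 = -21/2)
-41050 - f(-16) = -41050 - 1*(-21/2) = -41050 + 21/2 = -82079/2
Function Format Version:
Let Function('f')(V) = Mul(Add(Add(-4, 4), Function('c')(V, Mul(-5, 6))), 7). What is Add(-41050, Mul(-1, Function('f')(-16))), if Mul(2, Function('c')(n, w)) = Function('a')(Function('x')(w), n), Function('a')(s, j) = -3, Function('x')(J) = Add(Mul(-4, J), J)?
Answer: Rational(-82079, 2) ≈ -41040.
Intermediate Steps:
Function('x')(J) = Mul(-3, J)
Function('c')(n, w) = Rational(-3, 2) (Function('c')(n, w) = Mul(Rational(1, 2), -3) = Rational(-3, 2))
Function('f')(V) = Rational(-21, 2) (Function('f')(V) = Mul(Add(Add(-4, 4), Rational(-3, 2)), 7) = Mul(Add(0, Rational(-3, 2)), 7) = Mul(Rational(-3, 2), 7) = Rational(-21, 2))
Add(-41050, Mul(-1, Function('f')(-16))) = Add(-41050, Mul(-1, Rational(-21, 2))) = Add(-41050, Rational(21, 2)) = Rational(-82079, 2)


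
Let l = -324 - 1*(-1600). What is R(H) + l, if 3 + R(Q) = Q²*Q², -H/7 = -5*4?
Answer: 384161273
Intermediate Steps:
H = 140 (H = -(-35)*4 = -7*(-20) = 140)
l = 1276 (l = -324 + 1600 = 1276)
R(Q) = -3 + Q⁴ (R(Q) = -3 + Q²*Q² = -3 + Q⁴)
R(H) + l = (-3 + 140⁴) + 1276 = (-3 + 384160000) + 1276 = 384159997 + 1276 = 384161273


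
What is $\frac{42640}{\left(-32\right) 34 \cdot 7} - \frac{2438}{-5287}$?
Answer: $- \frac{760551}{148036} \approx -5.1376$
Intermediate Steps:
$\frac{42640}{\left(-32\right) 34 \cdot 7} - \frac{2438}{-5287} = \frac{42640}{\left(-1088\right) 7} - - \frac{2438}{5287} = \frac{42640}{-7616} + \frac{2438}{5287} = 42640 \left(- \frac{1}{7616}\right) + \frac{2438}{5287} = - \frac{2665}{476} + \frac{2438}{5287} = - \frac{760551}{148036}$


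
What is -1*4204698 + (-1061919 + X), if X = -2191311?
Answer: -7457928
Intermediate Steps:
-1*4204698 + (-1061919 + X) = -1*4204698 + (-1061919 - 2191311) = -4204698 - 3253230 = -7457928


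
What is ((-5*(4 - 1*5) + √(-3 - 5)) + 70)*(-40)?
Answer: -3000 - 80*I*√2 ≈ -3000.0 - 113.14*I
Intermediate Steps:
((-5*(4 - 1*5) + √(-3 - 5)) + 70)*(-40) = ((-5*(4 - 5) + √(-8)) + 70)*(-40) = ((-5*(-1) + 2*I*√2) + 70)*(-40) = ((5 + 2*I*√2) + 70)*(-40) = (75 + 2*I*√2)*(-40) = -3000 - 80*I*√2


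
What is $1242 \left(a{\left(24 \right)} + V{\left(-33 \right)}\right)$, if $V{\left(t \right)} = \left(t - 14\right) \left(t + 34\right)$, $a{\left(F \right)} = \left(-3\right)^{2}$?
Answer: $-47196$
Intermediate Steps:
$a{\left(F \right)} = 9$
$V{\left(t \right)} = \left(-14 + t\right) \left(34 + t\right)$
$1242 \left(a{\left(24 \right)} + V{\left(-33 \right)}\right) = 1242 \left(9 + \left(-476 + \left(-33\right)^{2} + 20 \left(-33\right)\right)\right) = 1242 \left(9 - 47\right) = 1242 \left(-38\right) = -47196$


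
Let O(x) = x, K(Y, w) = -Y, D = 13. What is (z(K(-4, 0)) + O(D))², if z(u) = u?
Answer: 289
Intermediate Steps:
(z(K(-4, 0)) + O(D))² = (-1*(-4) + 13)² = (4 + 13)² = 17² = 289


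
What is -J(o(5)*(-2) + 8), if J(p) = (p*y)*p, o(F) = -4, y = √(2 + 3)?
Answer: -256*√5 ≈ -572.43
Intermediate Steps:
y = √5 ≈ 2.2361
J(p) = √5*p² (J(p) = (p*√5)*p = √5*p²)
-J(o(5)*(-2) + 8) = -√5*(-4*(-2) + 8)² = -√5*(8 + 8)² = -√5*16² = -√5*256 = -256*√5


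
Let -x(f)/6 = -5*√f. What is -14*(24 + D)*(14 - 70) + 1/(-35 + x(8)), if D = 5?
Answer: 27169527/1195 + 12*√2/1195 ≈ 22736.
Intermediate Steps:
x(f) = 30*√f (x(f) = -(-30)*√f = 30*√f)
-14*(24 + D)*(14 - 70) + 1/(-35 + x(8)) = -14*(24 + 5)*(14 - 70) + 1/(-35 + 30*√8) = -406*(-56) + 1/(-35 + 30*(2*√2)) = -14*(-1624) + 1/(-35 + 60*√2) = 22736 + 1/(-35 + 60*√2)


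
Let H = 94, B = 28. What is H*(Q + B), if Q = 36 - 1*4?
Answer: 5640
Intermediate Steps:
Q = 32 (Q = 36 - 4 = 32)
H*(Q + B) = 94*(32 + 28) = 94*60 = 5640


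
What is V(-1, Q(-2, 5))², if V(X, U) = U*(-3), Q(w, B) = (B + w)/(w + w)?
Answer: 81/16 ≈ 5.0625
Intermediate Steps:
Q(w, B) = (B + w)/(2*w) (Q(w, B) = (B + w)/((2*w)) = (B + w)*(1/(2*w)) = (B + w)/(2*w))
V(X, U) = -3*U
V(-1, Q(-2, 5))² = (-3*(5 - 2)/(2*(-2)))² = (-3*(-1)*3/(2*2))² = (-3*(-¾))² = (9/4)² = 81/16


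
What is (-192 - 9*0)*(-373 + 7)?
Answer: 70272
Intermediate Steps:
(-192 - 9*0)*(-373 + 7) = (-192 + 0)*(-366) = -192*(-366) = 70272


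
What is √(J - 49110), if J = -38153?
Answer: I*√87263 ≈ 295.4*I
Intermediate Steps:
√(J - 49110) = √(-38153 - 49110) = √(-87263) = I*√87263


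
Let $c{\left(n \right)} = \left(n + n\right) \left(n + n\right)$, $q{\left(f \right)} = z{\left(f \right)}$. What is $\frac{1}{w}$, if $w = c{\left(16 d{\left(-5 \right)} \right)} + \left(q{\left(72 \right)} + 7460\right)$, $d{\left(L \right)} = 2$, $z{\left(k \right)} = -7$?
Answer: $\frac{1}{11549} \approx 8.6588 \cdot 10^{-5}$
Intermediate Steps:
$q{\left(f \right)} = -7$
$c{\left(n \right)} = 4 n^{2}$ ($c{\left(n \right)} = 2 n 2 n = 4 n^{2}$)
$w = 11549$ ($w = 4 \left(16 \cdot 2\right)^{2} + \left(-7 + 7460\right) = 4 \cdot 32^{2} + 7453 = 4 \cdot 1024 + 7453 = 4096 + 7453 = 11549$)
$\frac{1}{w} = \frac{1}{11549}$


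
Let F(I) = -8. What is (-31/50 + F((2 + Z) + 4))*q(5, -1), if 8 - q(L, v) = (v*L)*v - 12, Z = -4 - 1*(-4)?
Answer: -1293/10 ≈ -129.30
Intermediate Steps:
Z = 0 (Z = -4 + 4 = 0)
q(L, v) = 20 - L*v² (q(L, v) = 8 - ((v*L)*v - 12) = 8 - ((L*v)*v - 12) = 8 - (L*v² - 12) = 8 - (-12 + L*v²) = 8 + (12 - L*v²) = 20 - L*v²)
(-31/50 + F((2 + Z) + 4))*q(5, -1) = (-31/50 - 8)*(20 - 1*5*(-1)²) = (-31*1/50 - 8)*(20 - 1*5*1) = (-31/50 - 8)*(20 - 5) = -431/50*15 = -1293/10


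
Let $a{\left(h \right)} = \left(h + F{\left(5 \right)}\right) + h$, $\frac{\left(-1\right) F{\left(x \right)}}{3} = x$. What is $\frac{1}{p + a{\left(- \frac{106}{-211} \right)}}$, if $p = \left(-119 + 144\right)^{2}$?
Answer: $\frac{211}{128922} \approx 0.0016366$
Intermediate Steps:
$F{\left(x \right)} = - 3 x$
$a{\left(h \right)} = -15 + 2 h$ ($a{\left(h \right)} = \left(h - 15\right) + h = \left(-15 + h\right) + h = -15 + 2 h$)
$p = 625$ ($p = 25^{2} = 625$)
$\frac{1}{p + a{\left(- \frac{106}{-211} \right)}} = \frac{1}{625 - \left(15 - 2 \left(- \frac{106}{-211}\right)\right)} = \frac{1}{625 - \left(15 - 2 \left(\left(-106\right) \left(- \frac{1}{211}\right)\right)\right)} = \frac{1}{625 + \left(-15 + 2 \cdot \frac{106}{211}\right)} = \frac{1}{625 + \left(-15 + \frac{212}{211}\right)} = \frac{1}{625 - \frac{2953}{211}} = \frac{1}{\frac{128922}{211}} = \frac{211}{128922}$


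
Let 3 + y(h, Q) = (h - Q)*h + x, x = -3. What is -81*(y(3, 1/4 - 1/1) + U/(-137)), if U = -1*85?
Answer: -260577/548 ≈ -475.51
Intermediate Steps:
U = -85
y(h, Q) = -6 + h*(h - Q) (y(h, Q) = -3 + ((h - Q)*h - 3) = -3 + (h*(h - Q) - 3) = -3 + (-3 + h*(h - Q)) = -6 + h*(h - Q))
-81*(y(3, 1/4 - 1/1) + U/(-137)) = -81*((-6 + 3**2 - 1*(1/4 - 1/1)*3) - 85/(-137)) = -81*((-6 + 9 - 1*(1*(1/4) - 1*1)*3) - 85*(-1/137)) = -81*((-6 + 9 - 1*(1/4 - 1)*3) + 85/137) = -81*((-6 + 9 - 1*(-3/4)*3) + 85/137) = -81*((-6 + 9 + 9/4) + 85/137) = -81*(21/4 + 85/137) = -81*3217/548 = -260577/548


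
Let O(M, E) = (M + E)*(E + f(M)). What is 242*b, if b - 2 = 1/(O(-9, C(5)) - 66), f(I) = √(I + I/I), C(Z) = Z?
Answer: 82291/171 + 44*I*√2/171 ≈ 481.23 + 0.36389*I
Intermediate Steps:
f(I) = √(1 + I) (f(I) = √(I + 1) = √(1 + I))
O(M, E) = (E + M)*(E + √(1 + M)) (O(M, E) = (M + E)*(E + √(1 + M)) = (E + M)*(E + √(1 + M)))
b = 2 + 1/(-86 - 8*I*√2) (b = 2 + 1/((5² + 5*(-9) + 5*√(1 - 9) - 9*√(1 - 9)) - 66) = 2 + 1/((25 - 45 + 5*√(-8) - 18*I*√2) - 66) = 2 + 1/((25 - 45 + 5*(2*I*√2) - 18*I*√2) - 66) = 2 + 1/((25 - 45 + 10*I*√2 - 18*I*√2) - 66) = 2 + 1/((-20 - 8*I*√2) - 66) = 2 + 1/(-86 - 8*I*√2) ≈ 1.9886 + 0.0015037*I)
242*b = 242*(7481/3762 + 2*I*√2/1881) = 82291/171 + 44*I*√2/171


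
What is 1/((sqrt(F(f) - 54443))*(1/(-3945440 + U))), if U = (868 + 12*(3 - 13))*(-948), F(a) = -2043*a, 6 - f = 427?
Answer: -2327272*sqrt(201415)/201415 ≈ -5185.6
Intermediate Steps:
f = -421 (f = 6 - 1*427 = 6 - 427 = -421)
U = -709104 (U = (868 + 12*(-10))*(-948) = (868 - 120)*(-948) = 748*(-948) = -709104)
1/((sqrt(F(f) - 54443))*(1/(-3945440 + U))) = 1/((sqrt(-2043*(-421) - 54443))*(1/(-3945440 - 709104))) = 1/((sqrt(860103 - 54443))*(1/(-4654544))) = 1/((sqrt(805660))*(-1/4654544)) = -4654544/(2*sqrt(201415)) = (sqrt(201415)/402830)*(-4654544) = -2327272*sqrt(201415)/201415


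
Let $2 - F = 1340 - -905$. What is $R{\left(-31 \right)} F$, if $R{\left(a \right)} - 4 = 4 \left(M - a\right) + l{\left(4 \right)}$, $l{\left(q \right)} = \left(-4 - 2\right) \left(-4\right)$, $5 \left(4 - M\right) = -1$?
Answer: $- \frac{1893092}{5} \approx -3.7862 \cdot 10^{5}$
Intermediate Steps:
$M = \frac{21}{5}$ ($M = 4 - - \frac{1}{5} = 4 + \frac{1}{5} = \frac{21}{5} \approx 4.2$)
$l{\left(q \right)} = 24$ ($l{\left(q \right)} = \left(-6\right) \left(-4\right) = 24$)
$F = -2243$ ($F = 2 - \left(1340 - -905\right) = 2 - \left(1340 + 905\right) = 2 - 2245 = -2243$)
$R{\left(a \right)} = \frac{224}{5} - 4 a$ ($R{\left(a \right)} = 4 + \left(4 \left(\frac{21}{5} - a\right) + 24\right) = 4 + \left(\left(\frac{84}{5} - 4 a\right) + 24\right) = 4 - \left(- \frac{204}{5} + 4 a\right) = \frac{224}{5} - 4 a$)
$R{\left(-31 \right)} F = \left(\frac{224}{5} - -124\right) \left(-2243\right) = \left(\frac{224}{5} + 124\right) \left(-2243\right) = \frac{844}{5} \left(-2243\right) = - \frac{1893092}{5}$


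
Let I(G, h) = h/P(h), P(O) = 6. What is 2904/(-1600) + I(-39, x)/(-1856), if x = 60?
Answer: -42233/23200 ≈ -1.8204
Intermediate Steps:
I(G, h) = h/6
2904/(-1600) + I(-39, x)/(-1856) = 2904/(-1600) + ((⅙)*60)/(-1856) = 2904*(-1/1600) + 10*(-1/1856) = -363/200 - 5/928 = -42233/23200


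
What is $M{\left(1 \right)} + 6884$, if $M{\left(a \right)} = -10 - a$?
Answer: $6873$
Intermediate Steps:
$M{\left(1 \right)} + 6884 = \left(-10 - 1\right) + 6884 = -11 + 6884 = 6873$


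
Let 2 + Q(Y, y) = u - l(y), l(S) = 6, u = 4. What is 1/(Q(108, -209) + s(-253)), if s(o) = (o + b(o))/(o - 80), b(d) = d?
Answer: -333/826 ≈ -0.40315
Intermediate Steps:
s(o) = 2*o/(-80 + o) (s(o) = (o + o)/(o - 80) = (2*o)/(-80 + o) = 2*o/(-80 + o))
Q(Y, y) = -4 (Q(Y, y) = -2 + (4 - 1*6) = -2 + (4 - 6) = -2 - 2 = -4)
1/(Q(108, -209) + s(-253)) = 1/(-4 + 2*(-253)/(-80 - 253)) = 1/(-4 + 2*(-253)/(-333)) = 1/(-4 + 2*(-253)*(-1/333)) = 1/(-4 + 506/333) = 1/(-826/333) = -333/826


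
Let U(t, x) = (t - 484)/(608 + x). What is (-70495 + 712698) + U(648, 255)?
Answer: 554221353/863 ≈ 6.4220e+5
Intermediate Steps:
U(t, x) = (-484 + t)/(608 + x)
(-70495 + 712698) + U(648, 255) = (-70495 + 712698) + (-484 + 648)/(608 + 255) = 642203 + 164/863 = 554221353/863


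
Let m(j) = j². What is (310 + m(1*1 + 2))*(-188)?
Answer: -59972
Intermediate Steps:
(310 + m(1*1 + 2))*(-188) = (310 + (1*1 + 2)²)*(-188) = (310 + (1 + 2)²)*(-188) = (310 + 3²)*(-188) = (310 + 9)*(-188) = 319*(-188) = -59972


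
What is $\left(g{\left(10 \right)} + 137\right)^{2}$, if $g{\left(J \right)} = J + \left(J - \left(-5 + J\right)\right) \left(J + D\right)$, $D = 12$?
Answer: $66049$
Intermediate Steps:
$g{\left(J \right)} = 60 + 6 J$ ($g{\left(J \right)} = J + \left(J - \left(-5 + J\right)\right) \left(J + 12\right) = J + 5 \left(12 + J\right) = J + \left(60 + 5 J\right) = 60 + 6 J$)
$\left(g{\left(10 \right)} + 137\right)^{2} = \left(\left(60 + 6 \cdot 10\right) + 137\right)^{2} = \left(\left(60 + 60\right) + 137\right)^{2} = \left(120 + 137\right)^{2} = 257^{2} = 66049$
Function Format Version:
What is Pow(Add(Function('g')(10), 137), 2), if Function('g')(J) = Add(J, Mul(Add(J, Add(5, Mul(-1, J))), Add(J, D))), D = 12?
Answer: 66049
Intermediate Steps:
Function('g')(J) = Add(60, Mul(6, J)) (Function('g')(J) = Add(J, Mul(Add(J, Add(5, Mul(-1, J))), Add(J, 12))) = Add(J, Mul(5, Add(12, J))) = Add(J, Add(60, Mul(5, J))) = Add(60, Mul(6, J)))
Pow(Add(Function('g')(10), 137), 2) = Pow(Add(Add(60, Mul(6, 10)), 137), 2) = Pow(Add(Add(60, 60), 137), 2) = Pow(Add(120, 137), 2) = Pow(257, 2) = 66049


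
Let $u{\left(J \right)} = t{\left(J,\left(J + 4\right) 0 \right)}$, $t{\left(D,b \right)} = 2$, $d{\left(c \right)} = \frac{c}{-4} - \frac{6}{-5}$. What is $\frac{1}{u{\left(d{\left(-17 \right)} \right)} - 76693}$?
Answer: $- \frac{1}{76691} \approx -1.3039 \cdot 10^{-5}$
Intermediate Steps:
$d{\left(c \right)} = \frac{6}{5} - \frac{c}{4}$ ($d{\left(c \right)} = c \left(- \frac{1}{4}\right) - - \frac{6}{5} = - \frac{c}{4} + \frac{6}{5} = \frac{6}{5} - \frac{c}{4}$)
$u{\left(J \right)} = 2$
$\frac{1}{u{\left(d{\left(-17 \right)} \right)} - 76693} = \frac{1}{2 - 76693} = \frac{1}{-76691} = - \frac{1}{76691}$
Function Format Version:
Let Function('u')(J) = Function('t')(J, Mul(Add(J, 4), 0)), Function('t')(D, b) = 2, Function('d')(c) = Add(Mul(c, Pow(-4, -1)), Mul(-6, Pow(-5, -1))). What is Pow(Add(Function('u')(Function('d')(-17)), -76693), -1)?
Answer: Rational(-1, 76691) ≈ -1.3039e-5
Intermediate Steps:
Function('d')(c) = Add(Rational(6, 5), Mul(Rational(-1, 4), c)) (Function('d')(c) = Add(Mul(c, Rational(-1, 4)), Mul(-6, Rational(-1, 5))) = Add(Mul(Rational(-1, 4), c), Rational(6, 5)) = Add(Rational(6, 5), Mul(Rational(-1, 4), c)))
Function('u')(J) = 2
Pow(Add(Function('u')(Function('d')(-17)), -76693), -1) = Pow(Add(2, -76693), -1) = Pow(-76691, -1) = Rational(-1, 76691)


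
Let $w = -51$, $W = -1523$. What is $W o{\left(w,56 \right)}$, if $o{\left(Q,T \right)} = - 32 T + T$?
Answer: $2643928$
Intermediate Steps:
$o{\left(Q,T \right)} = - 31 T$
$W o{\left(w,56 \right)} = - 1523 \left(\left(-31\right) 56\right) = \left(-1523\right) \left(-1736\right) = 2643928$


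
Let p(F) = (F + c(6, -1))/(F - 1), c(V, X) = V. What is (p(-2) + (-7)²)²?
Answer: 20449/9 ≈ 2272.1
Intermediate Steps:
p(F) = (6 + F)/(-1 + F) (p(F) = (F + 6)/(F - 1) = (6 + F)/(-1 + F))
(p(-2) + (-7)²)² = ((6 - 2)/(-1 - 2) + (-7)²)² = (4/(-3) + 49)² = (-⅓*4 + 49)² = (-4/3 + 49)² = (143/3)² = 20449/9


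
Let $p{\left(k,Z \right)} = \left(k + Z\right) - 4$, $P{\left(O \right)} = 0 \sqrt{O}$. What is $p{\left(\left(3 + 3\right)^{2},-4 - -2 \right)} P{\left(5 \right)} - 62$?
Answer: $-62$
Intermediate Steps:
$P{\left(O \right)} = 0$
$p{\left(k,Z \right)} = -4 + Z + k$ ($p{\left(k,Z \right)} = \left(Z + k\right) - 4 = -4 + Z + k$)
$p{\left(\left(3 + 3\right)^{2},-4 - -2 \right)} P{\left(5 \right)} - 62 = \left(-4 - 2 + \left(3 + 3\right)^{2}\right) 0 - 62 = \left(-4 + \left(-4 + 2\right) + 6^{2}\right) 0 - 62 = \left(-4 - 2 + 36\right) 0 - 62 = 30 \cdot 0 - 62 = 0 - 62 = -62$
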